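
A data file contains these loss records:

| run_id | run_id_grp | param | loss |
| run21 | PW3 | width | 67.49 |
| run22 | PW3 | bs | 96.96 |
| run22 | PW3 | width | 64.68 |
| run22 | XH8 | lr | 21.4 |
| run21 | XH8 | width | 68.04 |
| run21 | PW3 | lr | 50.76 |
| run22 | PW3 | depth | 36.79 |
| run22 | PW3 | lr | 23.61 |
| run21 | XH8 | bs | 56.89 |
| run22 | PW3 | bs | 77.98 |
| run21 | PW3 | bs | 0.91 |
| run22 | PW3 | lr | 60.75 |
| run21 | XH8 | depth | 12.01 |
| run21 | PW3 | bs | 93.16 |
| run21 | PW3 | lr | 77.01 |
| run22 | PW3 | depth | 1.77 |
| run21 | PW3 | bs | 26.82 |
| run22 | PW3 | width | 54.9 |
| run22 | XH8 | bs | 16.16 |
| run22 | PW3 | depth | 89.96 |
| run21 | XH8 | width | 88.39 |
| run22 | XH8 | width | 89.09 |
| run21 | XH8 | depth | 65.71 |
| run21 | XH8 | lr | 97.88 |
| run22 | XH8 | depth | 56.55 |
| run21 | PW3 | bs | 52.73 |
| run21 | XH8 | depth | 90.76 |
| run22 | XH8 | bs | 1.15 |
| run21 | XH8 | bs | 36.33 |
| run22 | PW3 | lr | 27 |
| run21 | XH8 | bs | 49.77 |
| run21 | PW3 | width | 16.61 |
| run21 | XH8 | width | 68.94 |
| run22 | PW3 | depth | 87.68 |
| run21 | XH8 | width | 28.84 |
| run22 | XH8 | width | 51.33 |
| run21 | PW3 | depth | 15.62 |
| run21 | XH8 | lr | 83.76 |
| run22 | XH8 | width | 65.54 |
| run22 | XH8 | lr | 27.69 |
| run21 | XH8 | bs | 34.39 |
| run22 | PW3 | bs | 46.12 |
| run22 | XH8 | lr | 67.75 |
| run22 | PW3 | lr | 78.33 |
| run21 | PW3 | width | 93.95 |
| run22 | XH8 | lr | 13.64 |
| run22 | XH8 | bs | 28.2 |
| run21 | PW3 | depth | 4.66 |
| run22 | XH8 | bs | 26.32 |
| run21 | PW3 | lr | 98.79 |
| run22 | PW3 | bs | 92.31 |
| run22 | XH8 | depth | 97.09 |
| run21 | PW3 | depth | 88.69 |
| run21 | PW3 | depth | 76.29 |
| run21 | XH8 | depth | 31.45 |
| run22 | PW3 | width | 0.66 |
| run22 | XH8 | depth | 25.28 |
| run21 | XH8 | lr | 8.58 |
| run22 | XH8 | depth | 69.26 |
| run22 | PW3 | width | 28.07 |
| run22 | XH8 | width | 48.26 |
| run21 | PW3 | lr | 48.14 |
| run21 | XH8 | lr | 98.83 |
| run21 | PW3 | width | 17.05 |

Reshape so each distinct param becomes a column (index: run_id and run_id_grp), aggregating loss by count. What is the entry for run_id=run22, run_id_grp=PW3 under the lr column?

Rows with run_id=run22, run_id_grp=PW3 and param=lr: loss values are 23.61, 60.75, 27, 78.33.
4 rows match — count = 4.

4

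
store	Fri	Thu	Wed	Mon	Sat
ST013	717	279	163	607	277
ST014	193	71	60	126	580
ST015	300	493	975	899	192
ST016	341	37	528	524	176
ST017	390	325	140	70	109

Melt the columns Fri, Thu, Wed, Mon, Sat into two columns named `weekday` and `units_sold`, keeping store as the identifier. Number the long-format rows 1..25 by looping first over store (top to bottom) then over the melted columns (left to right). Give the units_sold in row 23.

140

25 rows total (5 × 5). Row 23: index ⌊(23-1)/5⌋ = 4 into store → ST017; (23-1) mod 5 = 2 into the melted columns → Wed.
So row 23 is (ST017, Wed, 140); units_sold = 140.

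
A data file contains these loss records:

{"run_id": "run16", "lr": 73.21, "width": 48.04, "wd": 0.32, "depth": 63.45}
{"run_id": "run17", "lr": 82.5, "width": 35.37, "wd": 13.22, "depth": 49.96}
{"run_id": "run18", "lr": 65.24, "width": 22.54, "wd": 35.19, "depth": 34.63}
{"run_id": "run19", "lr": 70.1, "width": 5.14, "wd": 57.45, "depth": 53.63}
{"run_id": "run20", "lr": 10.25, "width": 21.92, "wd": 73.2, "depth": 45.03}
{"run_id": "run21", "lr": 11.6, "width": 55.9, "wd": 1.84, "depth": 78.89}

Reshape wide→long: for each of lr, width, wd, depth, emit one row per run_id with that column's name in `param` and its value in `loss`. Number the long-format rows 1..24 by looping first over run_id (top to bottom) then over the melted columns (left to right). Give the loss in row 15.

57.45

24 rows total (6 × 4). Row 15: index ⌊(15-1)/4⌋ = 3 into run_id → run19; (15-1) mod 4 = 2 into the melted columns → wd.
So row 15 is (run19, wd, 57.45); loss = 57.45.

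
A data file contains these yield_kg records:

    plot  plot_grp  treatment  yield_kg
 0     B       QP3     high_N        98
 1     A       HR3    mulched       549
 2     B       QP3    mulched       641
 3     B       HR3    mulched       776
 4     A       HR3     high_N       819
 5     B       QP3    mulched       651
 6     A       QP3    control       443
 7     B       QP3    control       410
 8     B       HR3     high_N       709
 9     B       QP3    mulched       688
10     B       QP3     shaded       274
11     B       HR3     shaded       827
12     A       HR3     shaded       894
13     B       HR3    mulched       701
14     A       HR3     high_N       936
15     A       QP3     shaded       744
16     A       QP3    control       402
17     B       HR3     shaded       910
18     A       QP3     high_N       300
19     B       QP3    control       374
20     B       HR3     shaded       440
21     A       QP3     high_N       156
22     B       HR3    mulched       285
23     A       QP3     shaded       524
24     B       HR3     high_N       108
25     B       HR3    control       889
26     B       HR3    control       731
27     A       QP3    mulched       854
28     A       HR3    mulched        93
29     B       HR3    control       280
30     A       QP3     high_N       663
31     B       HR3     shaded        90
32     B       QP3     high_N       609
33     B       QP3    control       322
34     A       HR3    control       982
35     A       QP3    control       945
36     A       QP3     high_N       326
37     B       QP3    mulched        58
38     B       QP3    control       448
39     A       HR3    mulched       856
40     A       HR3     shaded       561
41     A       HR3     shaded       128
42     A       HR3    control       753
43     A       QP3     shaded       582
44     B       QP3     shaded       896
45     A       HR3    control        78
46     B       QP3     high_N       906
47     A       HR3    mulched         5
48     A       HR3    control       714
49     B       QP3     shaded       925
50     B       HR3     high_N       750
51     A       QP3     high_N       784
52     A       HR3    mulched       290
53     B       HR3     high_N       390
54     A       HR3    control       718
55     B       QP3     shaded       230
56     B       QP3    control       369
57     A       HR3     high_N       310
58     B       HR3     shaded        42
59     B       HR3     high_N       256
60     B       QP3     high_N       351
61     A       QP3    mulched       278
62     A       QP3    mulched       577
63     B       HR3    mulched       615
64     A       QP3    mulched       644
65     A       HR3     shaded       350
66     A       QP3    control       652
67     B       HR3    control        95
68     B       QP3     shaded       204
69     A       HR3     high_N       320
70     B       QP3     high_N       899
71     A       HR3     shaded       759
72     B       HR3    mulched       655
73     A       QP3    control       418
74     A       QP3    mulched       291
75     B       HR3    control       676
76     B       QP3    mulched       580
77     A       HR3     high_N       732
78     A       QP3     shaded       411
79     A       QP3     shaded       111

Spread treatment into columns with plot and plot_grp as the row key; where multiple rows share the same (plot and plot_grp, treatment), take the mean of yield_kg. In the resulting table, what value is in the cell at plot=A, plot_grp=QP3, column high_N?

445.80

Rows with plot=A, plot_grp=QP3 and treatment=high_N: yield_kg values are 300, 156, 663, 326, 784.
(300 + 156 + 663 + 326 + 784) / 5 = 445.80.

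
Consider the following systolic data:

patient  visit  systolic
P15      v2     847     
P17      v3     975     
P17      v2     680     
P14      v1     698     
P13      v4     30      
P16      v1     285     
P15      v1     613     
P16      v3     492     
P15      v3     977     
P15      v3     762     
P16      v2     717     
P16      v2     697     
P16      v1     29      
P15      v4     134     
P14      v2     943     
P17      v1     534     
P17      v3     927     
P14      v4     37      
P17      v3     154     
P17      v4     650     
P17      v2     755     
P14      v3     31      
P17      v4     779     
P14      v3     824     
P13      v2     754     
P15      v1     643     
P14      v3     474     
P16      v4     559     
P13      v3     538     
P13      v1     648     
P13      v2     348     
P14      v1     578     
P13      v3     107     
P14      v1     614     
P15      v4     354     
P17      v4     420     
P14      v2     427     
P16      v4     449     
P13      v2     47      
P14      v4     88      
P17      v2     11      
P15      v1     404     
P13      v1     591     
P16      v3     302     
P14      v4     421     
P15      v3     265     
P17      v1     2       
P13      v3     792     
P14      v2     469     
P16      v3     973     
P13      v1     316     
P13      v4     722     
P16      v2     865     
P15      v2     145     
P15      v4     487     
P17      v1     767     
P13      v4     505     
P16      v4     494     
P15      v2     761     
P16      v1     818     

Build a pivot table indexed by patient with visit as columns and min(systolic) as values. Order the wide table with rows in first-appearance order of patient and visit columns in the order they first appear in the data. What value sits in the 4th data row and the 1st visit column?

47

With rows in first-appearance order of patient, row 4 is patient=P13. visit columns in first-appearance order: v2, v3, v1, v4; column 1 is v2.
Long rows with patient=P13, visit=v2: min(754, 348, 47) = 47.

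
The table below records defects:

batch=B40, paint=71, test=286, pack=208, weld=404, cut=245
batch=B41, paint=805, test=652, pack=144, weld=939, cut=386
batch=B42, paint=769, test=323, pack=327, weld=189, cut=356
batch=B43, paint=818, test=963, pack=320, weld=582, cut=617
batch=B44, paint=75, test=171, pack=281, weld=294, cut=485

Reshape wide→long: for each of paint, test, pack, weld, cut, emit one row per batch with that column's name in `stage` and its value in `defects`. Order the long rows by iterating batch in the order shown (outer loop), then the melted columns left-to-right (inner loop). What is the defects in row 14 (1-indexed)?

189

25 rows total (5 × 5). Row 14: index ⌊(14-1)/5⌋ = 2 into batch → B42; (14-1) mod 5 = 3 into the melted columns → weld.
So row 14 is (B42, weld, 189); defects = 189.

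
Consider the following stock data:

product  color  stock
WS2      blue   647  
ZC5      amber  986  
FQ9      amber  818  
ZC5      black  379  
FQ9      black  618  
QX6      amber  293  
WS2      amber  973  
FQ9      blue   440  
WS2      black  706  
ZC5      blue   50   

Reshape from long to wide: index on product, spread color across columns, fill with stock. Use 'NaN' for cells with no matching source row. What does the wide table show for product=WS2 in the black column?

706

The long row with product=WS2, color=black has stock=706.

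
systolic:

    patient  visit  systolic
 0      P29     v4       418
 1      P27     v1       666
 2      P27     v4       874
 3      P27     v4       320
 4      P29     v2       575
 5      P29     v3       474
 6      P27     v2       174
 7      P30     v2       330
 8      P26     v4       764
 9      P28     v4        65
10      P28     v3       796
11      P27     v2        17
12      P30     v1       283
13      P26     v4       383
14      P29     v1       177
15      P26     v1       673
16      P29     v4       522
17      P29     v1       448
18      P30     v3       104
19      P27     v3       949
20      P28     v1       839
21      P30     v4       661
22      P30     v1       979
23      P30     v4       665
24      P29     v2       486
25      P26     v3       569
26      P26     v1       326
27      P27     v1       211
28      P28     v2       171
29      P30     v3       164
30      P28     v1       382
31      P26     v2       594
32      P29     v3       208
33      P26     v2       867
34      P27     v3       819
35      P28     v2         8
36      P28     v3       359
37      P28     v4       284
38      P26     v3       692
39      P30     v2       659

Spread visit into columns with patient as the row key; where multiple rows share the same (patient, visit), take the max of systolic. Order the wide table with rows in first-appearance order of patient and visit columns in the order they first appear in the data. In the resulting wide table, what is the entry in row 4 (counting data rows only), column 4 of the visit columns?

692

With rows in first-appearance order of patient, row 4 is patient=P26. visit columns in first-appearance order: v4, v1, v2, v3; column 4 is v3.
Long rows with patient=P26, visit=v3: max(569, 692) = 692.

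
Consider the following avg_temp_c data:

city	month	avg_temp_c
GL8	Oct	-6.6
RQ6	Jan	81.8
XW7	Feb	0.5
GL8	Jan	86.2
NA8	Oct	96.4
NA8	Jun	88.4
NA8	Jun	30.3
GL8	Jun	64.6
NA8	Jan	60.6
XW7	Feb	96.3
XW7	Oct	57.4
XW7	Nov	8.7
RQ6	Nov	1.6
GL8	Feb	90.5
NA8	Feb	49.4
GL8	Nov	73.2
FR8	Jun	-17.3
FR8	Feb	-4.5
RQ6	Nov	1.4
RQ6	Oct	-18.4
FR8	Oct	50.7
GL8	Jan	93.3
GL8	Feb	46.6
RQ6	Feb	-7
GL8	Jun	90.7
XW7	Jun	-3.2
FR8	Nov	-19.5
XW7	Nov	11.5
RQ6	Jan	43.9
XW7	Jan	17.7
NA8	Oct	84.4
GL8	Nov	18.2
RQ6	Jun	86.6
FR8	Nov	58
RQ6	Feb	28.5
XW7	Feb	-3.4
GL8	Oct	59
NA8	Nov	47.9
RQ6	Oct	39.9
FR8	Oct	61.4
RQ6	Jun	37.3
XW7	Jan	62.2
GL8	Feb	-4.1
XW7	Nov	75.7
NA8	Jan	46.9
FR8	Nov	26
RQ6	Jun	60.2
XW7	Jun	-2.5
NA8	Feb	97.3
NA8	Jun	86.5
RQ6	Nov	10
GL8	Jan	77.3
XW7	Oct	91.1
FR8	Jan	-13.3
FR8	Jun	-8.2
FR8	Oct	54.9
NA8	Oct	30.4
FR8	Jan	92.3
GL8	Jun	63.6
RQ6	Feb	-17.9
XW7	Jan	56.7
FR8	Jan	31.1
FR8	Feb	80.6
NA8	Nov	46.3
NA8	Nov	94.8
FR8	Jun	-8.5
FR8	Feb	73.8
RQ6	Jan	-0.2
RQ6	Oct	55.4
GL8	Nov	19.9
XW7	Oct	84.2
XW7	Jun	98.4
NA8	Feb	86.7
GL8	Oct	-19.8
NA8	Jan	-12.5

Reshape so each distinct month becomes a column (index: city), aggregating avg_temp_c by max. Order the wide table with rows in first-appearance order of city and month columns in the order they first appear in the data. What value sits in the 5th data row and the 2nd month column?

With rows in first-appearance order of city, row 5 is city=FR8. month columns in first-appearance order: Oct, Jan, Feb, Jun, Nov; column 2 is Jan.
Long rows with city=FR8, month=Jan: max(-13.3, 92.3, 31.1) = 92.3.

92.3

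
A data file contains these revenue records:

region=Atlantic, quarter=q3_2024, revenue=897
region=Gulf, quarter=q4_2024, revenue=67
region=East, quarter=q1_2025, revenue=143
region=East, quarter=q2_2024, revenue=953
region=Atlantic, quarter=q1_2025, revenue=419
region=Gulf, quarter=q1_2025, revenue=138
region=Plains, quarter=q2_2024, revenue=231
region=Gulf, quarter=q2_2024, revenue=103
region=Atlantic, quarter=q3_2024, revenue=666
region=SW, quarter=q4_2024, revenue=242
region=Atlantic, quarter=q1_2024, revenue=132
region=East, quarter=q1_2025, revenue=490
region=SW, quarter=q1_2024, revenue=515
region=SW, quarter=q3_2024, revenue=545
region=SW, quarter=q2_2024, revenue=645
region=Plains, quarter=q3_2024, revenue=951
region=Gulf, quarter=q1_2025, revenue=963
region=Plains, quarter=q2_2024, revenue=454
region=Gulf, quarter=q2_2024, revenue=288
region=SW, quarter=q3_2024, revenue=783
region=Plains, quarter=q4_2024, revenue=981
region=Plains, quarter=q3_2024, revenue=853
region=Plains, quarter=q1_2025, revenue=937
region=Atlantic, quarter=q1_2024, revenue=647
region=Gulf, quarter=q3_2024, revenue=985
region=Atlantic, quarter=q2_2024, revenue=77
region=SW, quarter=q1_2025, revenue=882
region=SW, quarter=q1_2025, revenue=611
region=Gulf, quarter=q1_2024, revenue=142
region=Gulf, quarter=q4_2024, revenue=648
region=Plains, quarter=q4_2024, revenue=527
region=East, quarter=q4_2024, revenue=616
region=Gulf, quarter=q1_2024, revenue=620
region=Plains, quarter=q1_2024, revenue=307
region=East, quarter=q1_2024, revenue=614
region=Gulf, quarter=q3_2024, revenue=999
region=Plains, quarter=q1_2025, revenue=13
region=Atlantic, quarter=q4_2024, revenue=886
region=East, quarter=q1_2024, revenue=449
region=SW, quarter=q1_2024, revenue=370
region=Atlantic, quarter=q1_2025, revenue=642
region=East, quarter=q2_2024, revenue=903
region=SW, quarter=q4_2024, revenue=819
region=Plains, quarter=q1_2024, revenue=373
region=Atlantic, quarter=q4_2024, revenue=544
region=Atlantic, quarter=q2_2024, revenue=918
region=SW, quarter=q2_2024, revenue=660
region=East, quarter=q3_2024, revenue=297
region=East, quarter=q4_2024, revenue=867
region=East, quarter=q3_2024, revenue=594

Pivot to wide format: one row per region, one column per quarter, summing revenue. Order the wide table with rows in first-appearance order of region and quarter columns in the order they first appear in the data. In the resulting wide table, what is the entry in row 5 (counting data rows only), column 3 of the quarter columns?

1493

With rows in first-appearance order of region, row 5 is region=SW. quarter columns in first-appearance order: q3_2024, q4_2024, q1_2025, q2_2024, q1_2024; column 3 is q1_2025.
Long rows with region=SW, quarter=q1_2025: 882 + 611 = 1493.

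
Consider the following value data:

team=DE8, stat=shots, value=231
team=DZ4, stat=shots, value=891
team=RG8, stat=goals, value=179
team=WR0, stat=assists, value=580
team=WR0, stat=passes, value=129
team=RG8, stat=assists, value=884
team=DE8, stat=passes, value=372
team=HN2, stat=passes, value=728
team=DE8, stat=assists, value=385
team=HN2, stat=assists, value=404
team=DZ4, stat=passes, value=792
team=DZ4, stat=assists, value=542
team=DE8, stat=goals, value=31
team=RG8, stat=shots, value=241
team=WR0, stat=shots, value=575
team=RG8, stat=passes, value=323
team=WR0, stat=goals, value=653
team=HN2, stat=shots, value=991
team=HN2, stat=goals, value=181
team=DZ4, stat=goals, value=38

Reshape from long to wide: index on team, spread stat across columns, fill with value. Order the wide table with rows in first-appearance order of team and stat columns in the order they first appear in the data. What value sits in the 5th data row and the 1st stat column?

991

With rows in first-appearance order of team, row 5 is team=HN2. stat columns in first-appearance order: shots, goals, assists, passes; column 1 is shots.
Long rows with team=HN2, stat=shots: value = 991.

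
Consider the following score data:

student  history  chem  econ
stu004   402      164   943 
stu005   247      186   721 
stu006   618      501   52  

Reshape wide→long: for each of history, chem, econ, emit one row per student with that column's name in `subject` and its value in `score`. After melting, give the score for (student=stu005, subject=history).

Unpivoting turns each (student, wide-column) pair into one long row.
The wide cell at row stu005, column history holds 247, so the long row (stu005, history) has score=247.

247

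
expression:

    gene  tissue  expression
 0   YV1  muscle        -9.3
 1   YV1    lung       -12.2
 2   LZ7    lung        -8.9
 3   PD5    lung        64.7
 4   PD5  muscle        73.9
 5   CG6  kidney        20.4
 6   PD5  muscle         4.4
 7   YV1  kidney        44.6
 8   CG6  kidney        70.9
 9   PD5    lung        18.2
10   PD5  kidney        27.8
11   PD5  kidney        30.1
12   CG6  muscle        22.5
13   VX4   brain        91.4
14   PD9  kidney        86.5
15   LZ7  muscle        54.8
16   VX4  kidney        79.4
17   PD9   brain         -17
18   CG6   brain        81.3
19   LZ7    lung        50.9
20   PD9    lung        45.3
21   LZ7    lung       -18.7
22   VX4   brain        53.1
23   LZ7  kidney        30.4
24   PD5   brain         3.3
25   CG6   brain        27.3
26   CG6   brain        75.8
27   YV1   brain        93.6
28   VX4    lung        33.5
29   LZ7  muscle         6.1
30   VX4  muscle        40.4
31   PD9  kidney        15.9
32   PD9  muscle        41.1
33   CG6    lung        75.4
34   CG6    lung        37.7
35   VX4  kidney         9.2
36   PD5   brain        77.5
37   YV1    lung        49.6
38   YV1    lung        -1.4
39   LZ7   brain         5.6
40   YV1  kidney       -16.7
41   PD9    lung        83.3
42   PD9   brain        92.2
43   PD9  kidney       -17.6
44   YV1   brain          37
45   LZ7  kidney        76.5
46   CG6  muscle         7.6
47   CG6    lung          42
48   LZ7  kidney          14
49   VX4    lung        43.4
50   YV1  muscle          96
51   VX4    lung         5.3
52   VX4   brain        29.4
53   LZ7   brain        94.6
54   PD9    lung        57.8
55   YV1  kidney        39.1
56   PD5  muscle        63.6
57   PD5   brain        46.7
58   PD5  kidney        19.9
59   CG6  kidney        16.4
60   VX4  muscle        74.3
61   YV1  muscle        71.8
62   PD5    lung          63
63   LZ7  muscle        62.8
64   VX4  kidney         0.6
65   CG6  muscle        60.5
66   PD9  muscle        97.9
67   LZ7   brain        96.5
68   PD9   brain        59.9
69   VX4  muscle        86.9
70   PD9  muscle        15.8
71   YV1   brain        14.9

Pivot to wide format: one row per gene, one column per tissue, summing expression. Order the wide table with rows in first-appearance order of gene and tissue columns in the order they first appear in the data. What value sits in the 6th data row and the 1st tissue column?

With rows in first-appearance order of gene, row 6 is gene=PD9. tissue columns in first-appearance order: muscle, lung, kidney, brain; column 1 is muscle.
Long rows with gene=PD9, tissue=muscle: 41.1 + 97.9 + 15.8 = 154.8.

154.8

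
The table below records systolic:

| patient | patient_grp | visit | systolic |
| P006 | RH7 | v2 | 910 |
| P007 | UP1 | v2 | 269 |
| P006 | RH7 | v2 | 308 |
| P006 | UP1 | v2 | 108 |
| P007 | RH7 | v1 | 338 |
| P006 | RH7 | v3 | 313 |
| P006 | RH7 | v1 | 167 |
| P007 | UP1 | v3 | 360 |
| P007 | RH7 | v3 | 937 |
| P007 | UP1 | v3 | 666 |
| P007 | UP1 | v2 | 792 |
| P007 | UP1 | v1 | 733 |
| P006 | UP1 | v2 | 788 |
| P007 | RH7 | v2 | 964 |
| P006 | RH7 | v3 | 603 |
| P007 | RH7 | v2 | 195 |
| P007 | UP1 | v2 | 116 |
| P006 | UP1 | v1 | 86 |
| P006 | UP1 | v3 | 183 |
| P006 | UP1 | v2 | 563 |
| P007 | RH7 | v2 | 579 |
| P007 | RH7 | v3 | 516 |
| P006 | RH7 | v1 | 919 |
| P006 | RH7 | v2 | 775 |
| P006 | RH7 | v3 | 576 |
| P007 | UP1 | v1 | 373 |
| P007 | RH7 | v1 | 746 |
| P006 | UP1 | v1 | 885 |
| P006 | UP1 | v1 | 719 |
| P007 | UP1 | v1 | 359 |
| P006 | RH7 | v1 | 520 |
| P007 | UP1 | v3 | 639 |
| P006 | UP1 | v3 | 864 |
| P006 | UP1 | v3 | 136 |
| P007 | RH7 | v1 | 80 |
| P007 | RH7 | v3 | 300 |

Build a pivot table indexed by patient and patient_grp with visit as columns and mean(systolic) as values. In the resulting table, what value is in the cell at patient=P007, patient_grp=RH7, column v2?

579.33

Rows with patient=P007, patient_grp=RH7 and visit=v2: systolic values are 964, 195, 579.
(964 + 195 + 579) / 3 = 579.33.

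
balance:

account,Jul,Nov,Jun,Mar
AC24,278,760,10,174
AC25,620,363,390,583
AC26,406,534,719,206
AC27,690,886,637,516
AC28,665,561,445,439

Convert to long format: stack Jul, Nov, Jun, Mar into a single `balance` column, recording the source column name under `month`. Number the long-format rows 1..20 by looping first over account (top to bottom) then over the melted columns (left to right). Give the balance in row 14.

20 rows total (5 × 4). Row 14: index ⌊(14-1)/4⌋ = 3 into account → AC27; (14-1) mod 4 = 1 into the melted columns → Nov.
So row 14 is (AC27, Nov, 886); balance = 886.

886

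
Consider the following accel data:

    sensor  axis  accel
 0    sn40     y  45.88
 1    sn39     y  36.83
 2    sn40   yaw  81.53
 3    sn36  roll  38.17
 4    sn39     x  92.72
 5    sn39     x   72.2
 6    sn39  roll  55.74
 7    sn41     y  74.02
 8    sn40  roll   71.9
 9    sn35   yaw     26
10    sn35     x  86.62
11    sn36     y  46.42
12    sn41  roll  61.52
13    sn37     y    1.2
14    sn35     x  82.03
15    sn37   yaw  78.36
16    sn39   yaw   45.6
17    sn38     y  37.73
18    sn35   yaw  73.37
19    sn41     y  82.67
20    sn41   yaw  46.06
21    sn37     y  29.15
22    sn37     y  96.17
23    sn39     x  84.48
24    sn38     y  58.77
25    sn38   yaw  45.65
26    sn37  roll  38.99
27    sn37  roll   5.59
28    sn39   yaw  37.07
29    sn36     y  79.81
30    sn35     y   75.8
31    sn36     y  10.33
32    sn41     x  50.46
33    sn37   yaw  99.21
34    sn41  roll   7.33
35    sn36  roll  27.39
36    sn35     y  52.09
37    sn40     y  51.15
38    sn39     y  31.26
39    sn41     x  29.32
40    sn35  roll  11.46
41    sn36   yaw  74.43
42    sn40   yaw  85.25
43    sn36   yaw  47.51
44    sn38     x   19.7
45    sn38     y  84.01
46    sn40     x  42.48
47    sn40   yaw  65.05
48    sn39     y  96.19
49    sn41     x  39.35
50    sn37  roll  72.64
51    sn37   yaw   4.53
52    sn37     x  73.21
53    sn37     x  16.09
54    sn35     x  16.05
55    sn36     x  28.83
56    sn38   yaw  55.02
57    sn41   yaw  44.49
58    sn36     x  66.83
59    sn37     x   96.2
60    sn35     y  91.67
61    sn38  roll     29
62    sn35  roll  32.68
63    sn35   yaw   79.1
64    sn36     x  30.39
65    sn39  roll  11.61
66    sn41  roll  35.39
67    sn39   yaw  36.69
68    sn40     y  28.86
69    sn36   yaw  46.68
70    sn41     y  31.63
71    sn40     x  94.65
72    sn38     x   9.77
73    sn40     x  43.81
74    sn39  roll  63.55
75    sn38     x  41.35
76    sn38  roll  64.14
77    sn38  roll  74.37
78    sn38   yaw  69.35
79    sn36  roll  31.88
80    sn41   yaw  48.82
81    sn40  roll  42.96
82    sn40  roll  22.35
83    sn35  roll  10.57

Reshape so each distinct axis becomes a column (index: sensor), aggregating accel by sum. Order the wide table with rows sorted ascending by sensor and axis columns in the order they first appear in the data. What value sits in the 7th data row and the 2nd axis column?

With rows sorted ascending by sensor, row 7 is sensor=sn41. axis columns in first-appearance order: y, yaw, roll, x; column 2 is yaw.
Long rows with sensor=sn41, axis=yaw: 46.06 + 44.49 + 48.82 = 139.37.

139.37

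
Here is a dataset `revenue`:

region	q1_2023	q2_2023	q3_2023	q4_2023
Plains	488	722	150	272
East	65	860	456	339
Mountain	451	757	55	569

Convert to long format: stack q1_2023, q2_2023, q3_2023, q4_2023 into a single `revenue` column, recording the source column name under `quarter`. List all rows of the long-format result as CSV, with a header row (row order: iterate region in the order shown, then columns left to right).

region,quarter,revenue
Plains,q1_2023,488
Plains,q2_2023,722
Plains,q3_2023,150
Plains,q4_2023,272
East,q1_2023,65
East,q2_2023,860
East,q3_2023,456
East,q4_2023,339
Mountain,q1_2023,451
Mountain,q2_2023,757
Mountain,q3_2023,55
Mountain,q4_2023,569

Each (region, column) pair becomes one row: 3 × 4 = 12 rows.
For example, (Plains, q1_2023) → revenue=488.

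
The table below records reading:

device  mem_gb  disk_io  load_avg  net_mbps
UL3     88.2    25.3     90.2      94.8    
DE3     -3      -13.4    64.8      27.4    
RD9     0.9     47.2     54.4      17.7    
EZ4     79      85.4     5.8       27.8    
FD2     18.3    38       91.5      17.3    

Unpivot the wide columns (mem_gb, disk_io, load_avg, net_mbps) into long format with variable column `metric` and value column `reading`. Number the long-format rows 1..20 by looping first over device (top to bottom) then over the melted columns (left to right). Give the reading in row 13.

79

20 rows total (5 × 4). Row 13: index ⌊(13-1)/4⌋ = 3 into device → EZ4; (13-1) mod 4 = 0 into the melted columns → mem_gb.
So row 13 is (EZ4, mem_gb, 79); reading = 79.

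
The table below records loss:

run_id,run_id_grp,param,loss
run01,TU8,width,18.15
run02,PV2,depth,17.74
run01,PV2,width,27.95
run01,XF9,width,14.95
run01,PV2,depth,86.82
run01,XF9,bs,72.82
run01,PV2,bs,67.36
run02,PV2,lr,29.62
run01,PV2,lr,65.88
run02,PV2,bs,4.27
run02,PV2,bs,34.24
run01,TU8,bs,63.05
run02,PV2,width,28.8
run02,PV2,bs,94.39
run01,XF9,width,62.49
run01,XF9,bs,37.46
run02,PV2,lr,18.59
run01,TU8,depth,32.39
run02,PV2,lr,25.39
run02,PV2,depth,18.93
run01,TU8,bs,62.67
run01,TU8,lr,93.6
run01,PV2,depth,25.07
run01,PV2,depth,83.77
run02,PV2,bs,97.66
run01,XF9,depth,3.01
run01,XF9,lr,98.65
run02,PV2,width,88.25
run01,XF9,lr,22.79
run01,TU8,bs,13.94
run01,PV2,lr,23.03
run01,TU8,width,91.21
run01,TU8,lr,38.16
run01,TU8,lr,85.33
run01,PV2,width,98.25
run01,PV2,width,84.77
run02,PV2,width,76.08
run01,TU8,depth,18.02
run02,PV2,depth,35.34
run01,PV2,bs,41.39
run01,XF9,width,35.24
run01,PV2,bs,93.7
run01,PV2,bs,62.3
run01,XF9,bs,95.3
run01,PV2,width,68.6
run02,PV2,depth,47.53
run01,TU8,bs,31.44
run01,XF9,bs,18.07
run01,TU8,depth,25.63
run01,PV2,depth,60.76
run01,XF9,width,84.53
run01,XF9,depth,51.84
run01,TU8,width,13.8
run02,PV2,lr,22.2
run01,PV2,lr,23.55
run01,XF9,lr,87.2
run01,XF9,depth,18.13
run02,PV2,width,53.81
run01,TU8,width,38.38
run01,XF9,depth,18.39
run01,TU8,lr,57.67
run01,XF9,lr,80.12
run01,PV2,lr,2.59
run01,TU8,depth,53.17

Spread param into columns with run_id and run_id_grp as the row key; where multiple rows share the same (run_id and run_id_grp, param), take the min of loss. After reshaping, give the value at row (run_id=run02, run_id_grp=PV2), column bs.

Rows with run_id=run02, run_id_grp=PV2 and param=bs: loss values are 4.27, 34.24, 94.39, 97.66.
min(4.27, 34.24, 94.39, 97.66) = 4.27.

4.27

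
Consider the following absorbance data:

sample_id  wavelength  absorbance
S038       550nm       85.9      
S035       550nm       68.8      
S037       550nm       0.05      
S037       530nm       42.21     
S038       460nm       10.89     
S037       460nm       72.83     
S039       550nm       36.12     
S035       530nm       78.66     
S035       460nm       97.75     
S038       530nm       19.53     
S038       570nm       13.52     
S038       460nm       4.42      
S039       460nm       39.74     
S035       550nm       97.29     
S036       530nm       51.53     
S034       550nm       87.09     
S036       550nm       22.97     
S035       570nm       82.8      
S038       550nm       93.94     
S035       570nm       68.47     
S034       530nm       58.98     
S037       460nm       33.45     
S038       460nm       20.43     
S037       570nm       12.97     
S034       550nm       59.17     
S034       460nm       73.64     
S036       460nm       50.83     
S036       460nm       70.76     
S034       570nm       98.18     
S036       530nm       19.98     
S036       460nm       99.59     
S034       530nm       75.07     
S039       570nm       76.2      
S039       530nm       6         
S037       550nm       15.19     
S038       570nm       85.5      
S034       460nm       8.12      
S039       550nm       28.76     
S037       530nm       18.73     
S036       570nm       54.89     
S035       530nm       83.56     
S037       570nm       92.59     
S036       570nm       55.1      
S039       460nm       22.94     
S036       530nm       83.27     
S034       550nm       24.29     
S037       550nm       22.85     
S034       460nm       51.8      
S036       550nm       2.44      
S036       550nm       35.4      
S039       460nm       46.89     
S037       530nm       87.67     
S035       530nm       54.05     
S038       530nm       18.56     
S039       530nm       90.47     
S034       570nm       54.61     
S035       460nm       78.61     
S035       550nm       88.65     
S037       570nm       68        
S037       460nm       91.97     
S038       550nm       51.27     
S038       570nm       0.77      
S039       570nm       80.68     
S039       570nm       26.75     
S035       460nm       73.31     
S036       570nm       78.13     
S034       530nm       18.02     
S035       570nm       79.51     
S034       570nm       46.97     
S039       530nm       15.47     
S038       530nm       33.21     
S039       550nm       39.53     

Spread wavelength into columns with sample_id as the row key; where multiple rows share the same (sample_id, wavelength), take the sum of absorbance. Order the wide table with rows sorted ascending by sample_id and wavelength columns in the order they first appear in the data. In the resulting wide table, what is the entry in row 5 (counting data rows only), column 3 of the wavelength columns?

With rows sorted ascending by sample_id, row 5 is sample_id=S038. wavelength columns in first-appearance order: 550nm, 530nm, 460nm, 570nm; column 3 is 460nm.
Long rows with sample_id=S038, wavelength=460nm: 10.89 + 4.42 + 20.43 = 35.74.

35.74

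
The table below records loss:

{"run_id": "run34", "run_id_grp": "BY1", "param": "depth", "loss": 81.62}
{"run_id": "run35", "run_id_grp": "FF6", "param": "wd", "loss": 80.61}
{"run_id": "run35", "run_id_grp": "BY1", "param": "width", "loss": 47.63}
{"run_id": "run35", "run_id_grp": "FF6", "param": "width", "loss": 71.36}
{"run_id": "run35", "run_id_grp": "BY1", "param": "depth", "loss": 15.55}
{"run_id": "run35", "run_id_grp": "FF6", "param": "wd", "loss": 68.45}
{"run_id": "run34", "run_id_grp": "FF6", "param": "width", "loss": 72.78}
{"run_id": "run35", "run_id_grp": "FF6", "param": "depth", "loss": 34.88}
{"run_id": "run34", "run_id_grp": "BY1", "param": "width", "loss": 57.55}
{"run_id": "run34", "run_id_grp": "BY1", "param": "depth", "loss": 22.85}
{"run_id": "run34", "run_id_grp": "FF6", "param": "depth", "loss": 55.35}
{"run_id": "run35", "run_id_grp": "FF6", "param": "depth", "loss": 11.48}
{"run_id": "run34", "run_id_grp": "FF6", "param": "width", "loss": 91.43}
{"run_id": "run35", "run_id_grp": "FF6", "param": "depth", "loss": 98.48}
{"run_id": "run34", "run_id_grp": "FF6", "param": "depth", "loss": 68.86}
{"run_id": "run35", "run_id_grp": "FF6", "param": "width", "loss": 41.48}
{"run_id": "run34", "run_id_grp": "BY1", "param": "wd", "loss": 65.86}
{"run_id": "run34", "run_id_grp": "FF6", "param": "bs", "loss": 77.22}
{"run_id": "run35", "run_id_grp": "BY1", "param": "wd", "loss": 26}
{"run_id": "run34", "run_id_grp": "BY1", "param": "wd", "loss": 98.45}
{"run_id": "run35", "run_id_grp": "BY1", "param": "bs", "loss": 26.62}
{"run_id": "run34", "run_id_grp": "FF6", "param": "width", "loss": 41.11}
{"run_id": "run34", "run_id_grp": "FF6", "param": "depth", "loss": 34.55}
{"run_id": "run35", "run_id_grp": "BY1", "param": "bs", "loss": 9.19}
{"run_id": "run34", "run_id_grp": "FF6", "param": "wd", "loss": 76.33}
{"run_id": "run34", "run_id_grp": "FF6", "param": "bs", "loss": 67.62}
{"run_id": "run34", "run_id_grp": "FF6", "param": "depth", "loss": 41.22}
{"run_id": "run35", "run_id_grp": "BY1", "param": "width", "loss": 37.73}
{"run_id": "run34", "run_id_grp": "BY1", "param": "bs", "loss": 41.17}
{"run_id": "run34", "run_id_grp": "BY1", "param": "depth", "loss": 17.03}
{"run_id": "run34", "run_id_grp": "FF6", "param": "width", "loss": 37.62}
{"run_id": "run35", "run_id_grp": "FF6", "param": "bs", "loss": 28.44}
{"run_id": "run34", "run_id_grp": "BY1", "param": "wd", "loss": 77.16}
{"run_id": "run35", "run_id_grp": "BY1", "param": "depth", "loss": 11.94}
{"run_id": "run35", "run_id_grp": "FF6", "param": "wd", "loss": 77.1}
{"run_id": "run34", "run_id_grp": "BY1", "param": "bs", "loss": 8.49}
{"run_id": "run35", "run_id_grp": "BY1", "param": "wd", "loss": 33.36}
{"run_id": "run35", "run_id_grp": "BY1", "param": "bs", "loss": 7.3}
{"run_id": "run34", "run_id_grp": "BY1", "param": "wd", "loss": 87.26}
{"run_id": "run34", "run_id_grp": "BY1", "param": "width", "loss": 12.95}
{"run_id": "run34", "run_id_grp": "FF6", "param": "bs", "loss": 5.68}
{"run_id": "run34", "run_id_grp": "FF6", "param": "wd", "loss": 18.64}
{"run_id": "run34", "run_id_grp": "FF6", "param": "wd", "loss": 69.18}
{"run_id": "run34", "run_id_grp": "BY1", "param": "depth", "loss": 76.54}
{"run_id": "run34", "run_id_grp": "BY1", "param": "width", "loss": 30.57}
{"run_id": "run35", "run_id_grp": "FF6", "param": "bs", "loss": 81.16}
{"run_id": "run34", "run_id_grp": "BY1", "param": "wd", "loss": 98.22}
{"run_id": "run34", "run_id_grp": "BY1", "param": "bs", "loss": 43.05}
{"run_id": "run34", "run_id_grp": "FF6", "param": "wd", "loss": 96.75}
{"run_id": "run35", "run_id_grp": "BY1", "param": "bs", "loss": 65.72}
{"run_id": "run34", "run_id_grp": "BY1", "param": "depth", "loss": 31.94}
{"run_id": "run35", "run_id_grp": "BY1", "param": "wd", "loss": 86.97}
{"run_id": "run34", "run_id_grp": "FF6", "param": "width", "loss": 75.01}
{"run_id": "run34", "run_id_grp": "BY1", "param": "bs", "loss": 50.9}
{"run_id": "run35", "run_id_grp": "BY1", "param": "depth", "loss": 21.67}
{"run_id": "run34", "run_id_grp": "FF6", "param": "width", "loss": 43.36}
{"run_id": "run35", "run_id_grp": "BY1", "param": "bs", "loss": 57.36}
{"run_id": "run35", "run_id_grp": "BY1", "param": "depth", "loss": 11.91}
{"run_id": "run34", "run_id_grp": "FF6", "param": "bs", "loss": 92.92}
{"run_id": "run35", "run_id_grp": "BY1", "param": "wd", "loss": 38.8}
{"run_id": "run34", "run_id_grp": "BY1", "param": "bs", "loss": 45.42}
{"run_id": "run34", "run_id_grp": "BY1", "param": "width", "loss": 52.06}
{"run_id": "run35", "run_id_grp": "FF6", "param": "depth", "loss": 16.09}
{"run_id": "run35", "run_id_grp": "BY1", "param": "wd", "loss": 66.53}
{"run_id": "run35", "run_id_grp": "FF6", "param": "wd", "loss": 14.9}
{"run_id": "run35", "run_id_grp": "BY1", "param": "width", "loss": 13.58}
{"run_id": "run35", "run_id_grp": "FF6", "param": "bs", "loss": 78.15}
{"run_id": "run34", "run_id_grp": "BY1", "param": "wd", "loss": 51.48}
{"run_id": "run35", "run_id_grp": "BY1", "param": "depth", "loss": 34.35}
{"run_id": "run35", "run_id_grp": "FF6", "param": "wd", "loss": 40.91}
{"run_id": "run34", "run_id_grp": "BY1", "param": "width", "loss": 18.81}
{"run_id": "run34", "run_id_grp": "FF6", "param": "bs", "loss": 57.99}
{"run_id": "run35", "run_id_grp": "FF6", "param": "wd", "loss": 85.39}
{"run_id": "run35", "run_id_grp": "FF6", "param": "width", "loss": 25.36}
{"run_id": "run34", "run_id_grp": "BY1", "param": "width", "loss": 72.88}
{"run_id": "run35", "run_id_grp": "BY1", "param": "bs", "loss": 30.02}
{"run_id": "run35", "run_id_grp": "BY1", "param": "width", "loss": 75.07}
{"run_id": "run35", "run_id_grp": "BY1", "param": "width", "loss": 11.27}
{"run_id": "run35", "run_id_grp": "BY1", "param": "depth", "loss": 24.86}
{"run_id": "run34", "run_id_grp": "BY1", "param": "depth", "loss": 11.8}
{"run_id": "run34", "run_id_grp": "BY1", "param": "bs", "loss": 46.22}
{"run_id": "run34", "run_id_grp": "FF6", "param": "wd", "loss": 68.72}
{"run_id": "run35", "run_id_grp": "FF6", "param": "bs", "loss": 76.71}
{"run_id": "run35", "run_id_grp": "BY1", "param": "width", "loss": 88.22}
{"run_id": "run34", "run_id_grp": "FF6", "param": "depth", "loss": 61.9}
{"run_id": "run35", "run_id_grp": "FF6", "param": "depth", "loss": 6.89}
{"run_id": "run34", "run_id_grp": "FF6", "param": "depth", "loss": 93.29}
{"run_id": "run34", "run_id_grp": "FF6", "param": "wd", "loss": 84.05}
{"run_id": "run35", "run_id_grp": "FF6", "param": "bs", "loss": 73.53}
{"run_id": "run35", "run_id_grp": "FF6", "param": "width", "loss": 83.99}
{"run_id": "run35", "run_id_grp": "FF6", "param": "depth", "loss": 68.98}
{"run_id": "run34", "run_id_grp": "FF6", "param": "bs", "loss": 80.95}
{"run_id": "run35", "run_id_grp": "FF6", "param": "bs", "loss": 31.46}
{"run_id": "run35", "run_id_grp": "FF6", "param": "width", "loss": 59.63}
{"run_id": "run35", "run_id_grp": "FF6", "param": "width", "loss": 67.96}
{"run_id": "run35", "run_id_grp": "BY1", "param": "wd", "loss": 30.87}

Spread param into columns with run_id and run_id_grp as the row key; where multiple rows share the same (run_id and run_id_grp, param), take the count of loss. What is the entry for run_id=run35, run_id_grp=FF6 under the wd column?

Rows with run_id=run35, run_id_grp=FF6 and param=wd: loss values are 80.61, 68.45, 77.1, 14.9, 40.91, 85.39.
6 rows match — count = 6.

6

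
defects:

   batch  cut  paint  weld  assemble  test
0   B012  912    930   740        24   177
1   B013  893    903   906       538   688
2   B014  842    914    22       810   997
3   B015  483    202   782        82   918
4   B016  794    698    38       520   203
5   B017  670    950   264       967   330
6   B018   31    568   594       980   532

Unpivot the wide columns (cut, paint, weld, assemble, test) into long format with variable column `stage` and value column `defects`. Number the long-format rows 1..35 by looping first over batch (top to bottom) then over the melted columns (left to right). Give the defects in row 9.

538

35 rows total (7 × 5). Row 9: index ⌊(9-1)/5⌋ = 1 into batch → B013; (9-1) mod 5 = 3 into the melted columns → assemble.
So row 9 is (B013, assemble, 538); defects = 538.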